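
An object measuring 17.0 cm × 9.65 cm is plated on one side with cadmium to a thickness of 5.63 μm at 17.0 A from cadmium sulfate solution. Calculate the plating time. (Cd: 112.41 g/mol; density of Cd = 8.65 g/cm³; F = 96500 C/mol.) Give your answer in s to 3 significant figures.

80.7 s

Plated area = 17.0 × 9.65 = 164.1 cm²
Volume = 164.1 × 5.63×10⁻⁴ cm = 0.09239 cm³
m(Cd) = 0.09239 × 8.65 = 0.7992 g
n(Cd) = 0.7992 / 112.41 = 0.007110 mol; n(e⁻) = 2 × 0.007110 = 0.01422 mol
Q = 0.01422 × 96500 = 1372 C
t = 1372 / 17.0 = 80.71 s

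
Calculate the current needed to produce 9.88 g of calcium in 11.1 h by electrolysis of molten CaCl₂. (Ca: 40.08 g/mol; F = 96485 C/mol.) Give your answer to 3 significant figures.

1.19 A

n(Ca) = 9.88 / 40.08 = 0.2465 mol
Ca²⁺ + 2e⁻ → Ca, so n(e⁻) = 2 × 0.2465 = 0.4930 mol
Q = 0.4930 × 96485 = 47570 C
I = Q / t = 47570 / 39960 s = 1.19 A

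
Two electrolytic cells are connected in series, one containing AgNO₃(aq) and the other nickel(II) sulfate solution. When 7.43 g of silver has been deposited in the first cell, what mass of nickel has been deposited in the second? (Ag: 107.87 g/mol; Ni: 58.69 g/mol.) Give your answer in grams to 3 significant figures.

n(Ag) = 7.43 / 107.87 = 0.06888 mol
Ag⁺ + e⁻ → Ag, so n(e⁻) = 0.06888 mol
In series, the same 0.06888 mol of electrons flows through the second cell.
Ni²⁺ + 2e⁻ → Ni, so n(Ni) = 0.06888 / 2 = 0.03444 mol
m(Ni) = 0.03444 × 58.69 = 2.02 g

2.02 g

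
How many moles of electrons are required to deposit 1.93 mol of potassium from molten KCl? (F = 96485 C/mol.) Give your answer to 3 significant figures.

K⁺ + e⁻ → K, so n(e⁻) = 1 × 1.93 = 1.930 mol

1.93 mol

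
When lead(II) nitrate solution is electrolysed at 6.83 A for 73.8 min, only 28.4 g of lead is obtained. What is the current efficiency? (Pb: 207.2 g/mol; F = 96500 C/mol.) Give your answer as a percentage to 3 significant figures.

87.5%

Q = 6.83 × 4428 = 30240 C
n(e⁻) = 30240 / 96500 = 0.3134 mol
Pb²⁺ + 2e⁻ → Pb, so theoretical n(Pb) = 0.1567 mol → 32.47 g
Efficiency = 28.4 / 32.47 = 0.8747 = 87.5%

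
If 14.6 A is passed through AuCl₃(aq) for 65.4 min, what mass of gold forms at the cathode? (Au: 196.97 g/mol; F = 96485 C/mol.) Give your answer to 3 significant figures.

39.0 g

Q = 14.6 A × 3924 s = 57290 C
n(e⁻) = 57290 / 96485 = 0.5938 mol
Au³⁺ + 3e⁻ → Au, so n(Au) = 0.5938 / 3 = 0.1979 mol
m = 0.1979 × 196.97 = 39.0 g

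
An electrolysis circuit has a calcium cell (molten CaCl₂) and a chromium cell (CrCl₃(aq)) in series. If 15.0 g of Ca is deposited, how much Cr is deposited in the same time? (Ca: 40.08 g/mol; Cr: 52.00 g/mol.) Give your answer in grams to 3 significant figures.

13.0 g

n(Ca) = 15.0 / 40.08 = 0.3743 mol
Ca²⁺ + 2e⁻ → Ca, so n(e⁻) = 2 × 0.3743 = 0.7486 mol
The cells are in series, so the same charge (and hence the same n(e⁻) = 0.7486 mol) passes through both.
Cr³⁺ + 3e⁻ → Cr, so n(Cr) = 0.7486 / 3 = 0.2495 mol
m(Cr) = 0.2495 × 52.00 = 13.0 g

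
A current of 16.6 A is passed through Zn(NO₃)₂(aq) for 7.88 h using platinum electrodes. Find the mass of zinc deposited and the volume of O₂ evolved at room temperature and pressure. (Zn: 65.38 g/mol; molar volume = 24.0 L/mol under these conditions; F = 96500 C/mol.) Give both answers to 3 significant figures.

Q = 16.6 × 28368 = 4.709×10^5 C; n(e⁻) = 4.709×10^5 / 96500 = 4.880 mol
Cathode: Zn²⁺ + 2e⁻ → Zn → n(Zn) = 4.880/2 = 2.440 mol → 160 g
Anode: 2H₂O → O₂ + 4H⁺ + 4e⁻ → n(O₂) = 4.880/4 = 1.220 mol → 29.3 L

160 g Zn; 29.3 L O₂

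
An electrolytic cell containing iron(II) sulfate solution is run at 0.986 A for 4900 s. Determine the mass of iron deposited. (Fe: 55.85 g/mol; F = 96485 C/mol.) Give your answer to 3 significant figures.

Q = It = 0.986 × 4900 = 4831 C
n(e⁻) = Q/F = 4831/96485 = 0.05007 mol
Fe²⁺ + 2e⁻ → Fe, so n(Fe) = 0.05007 / 2 = 0.02504 mol
m = 0.02504 × 55.85 = 1.40 g

1.40 g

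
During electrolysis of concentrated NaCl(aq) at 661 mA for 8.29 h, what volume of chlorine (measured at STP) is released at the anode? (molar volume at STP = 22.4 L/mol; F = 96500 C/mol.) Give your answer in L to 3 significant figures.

2.29 L

Q = It = 0.661 × 29844 = 19730 C
n(e⁻) = Q/F = 19730/96500 = 0.2045 mol
2Cl⁻ → Cl₂ + 2e⁻, so n(Cl₂) = 0.2045 / 2 = 0.1023 mol
V = 0.1023 × 22.4 = 2.292 L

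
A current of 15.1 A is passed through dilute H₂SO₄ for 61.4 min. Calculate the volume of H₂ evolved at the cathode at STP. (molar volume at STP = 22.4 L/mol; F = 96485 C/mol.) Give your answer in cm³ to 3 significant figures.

6460 cm³

Charge passed = 15.1 × 3684 = 55630 C
Moles of electrons = 55630 / 96485 = 0.5766 mol
2H⁺ + 2e⁻ → H₂, so n(H₂) = 0.5766 / 2 = 0.2883 mol
V = 0.2883 × 22.4 = 6.458 L
= 6460 cm³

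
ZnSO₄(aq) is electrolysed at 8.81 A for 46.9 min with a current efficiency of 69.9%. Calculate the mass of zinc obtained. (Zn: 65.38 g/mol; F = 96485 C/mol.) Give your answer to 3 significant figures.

Q = 8.81 × 2814 = 24790 C
n(e⁻) = 24790 / 96485 = 0.2569 mol
Zn²⁺ + 2e⁻ → Zn, so theoretical m(Zn) = 0.1285 × 65.38 = 8.401 g
Actual mass = 69.9% × 8.401 = 5.87 g

5.87 g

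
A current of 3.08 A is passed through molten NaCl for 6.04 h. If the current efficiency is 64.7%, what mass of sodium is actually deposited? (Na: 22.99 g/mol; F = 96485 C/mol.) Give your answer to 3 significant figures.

10.3 g

Q = 3.08 × 21744 = 66970 C
n(e⁻) = 66970 / 96485 = 0.6941 mol
Na⁺ + e⁻ → Na, so theoretical m(Na) = 0.6941 × 22.99 = 15.96 g
Actual mass = 64.7% × 15.96 = 10.3 g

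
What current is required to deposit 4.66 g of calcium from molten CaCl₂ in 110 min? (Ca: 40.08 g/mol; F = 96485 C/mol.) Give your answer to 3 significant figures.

3.40 A

n(Ca) = 4.66 / 40.08 = 0.1163 mol
Ca²⁺ + 2e⁻ → Ca, so n(e⁻) = 2 × 0.1163 = 0.2326 mol
Q = 0.2326 × 96485 = 22440 C
I = Q / t = 22440 / 6600 s = 3.40 A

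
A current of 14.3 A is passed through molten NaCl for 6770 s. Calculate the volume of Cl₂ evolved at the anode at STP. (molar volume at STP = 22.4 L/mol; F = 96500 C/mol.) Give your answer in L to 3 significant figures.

11.2 L

Q = 14.3 A × 6770 s = 96810 C
n(e⁻) = Q/F = 96810/96500 = 1.003 mol
2Cl⁻ → Cl₂ + 2e⁻, so n(Cl₂) = 1.003 / 2 = 0.5015 mol
V = 0.5015 × 22.4 = 11.23 L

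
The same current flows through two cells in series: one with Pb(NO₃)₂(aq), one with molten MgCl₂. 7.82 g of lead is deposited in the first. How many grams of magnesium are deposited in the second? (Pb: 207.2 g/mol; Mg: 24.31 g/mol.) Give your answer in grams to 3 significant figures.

0.917 g

n(Pb) = 7.82 / 207.2 = 0.03774 mol
Pb²⁺ + 2e⁻ → Pb, so n(e⁻) = 2 × 0.03774 = 0.07548 mol
In series, the same 0.07548 mol of electrons flows through the second cell.
Mg²⁺ + 2e⁻ → Mg, so n(Mg) = 0.07548 / 2 = 0.03774 mol
m(Mg) = 0.03774 × 24.31 = 0.917 g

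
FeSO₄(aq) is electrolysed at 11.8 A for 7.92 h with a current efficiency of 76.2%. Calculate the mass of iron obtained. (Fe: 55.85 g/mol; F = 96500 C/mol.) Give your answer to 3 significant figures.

Q = 11.8 × 28512 = 3.364×10^5 C
n(e⁻) = 3.364×10^5 / 96500 = 3.486 mol
Fe²⁺ + 2e⁻ → Fe, so theoretical m(Fe) = 1.743 × 55.85 = 97.35 g
Actual mass = 76.2% × 97.35 = 74.2 g

74.2 g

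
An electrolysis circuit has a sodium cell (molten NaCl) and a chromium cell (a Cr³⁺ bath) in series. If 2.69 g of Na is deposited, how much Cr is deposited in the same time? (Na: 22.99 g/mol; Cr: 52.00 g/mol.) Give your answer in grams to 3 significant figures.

2.03 g

n(Na) = 2.69 / 22.99 = 0.1170 mol
Na⁺ + e⁻ → Na, so n(e⁻) = 0.1170 mol
Same current for the same time ⇒ same n(e⁻) = 0.1170 mol in both cells.
Cr³⁺ + 3e⁻ → Cr, so n(Cr) = 0.1170 / 3 = 0.03900 mol
m(Cr) = 0.03900 × 52.00 = 2.03 g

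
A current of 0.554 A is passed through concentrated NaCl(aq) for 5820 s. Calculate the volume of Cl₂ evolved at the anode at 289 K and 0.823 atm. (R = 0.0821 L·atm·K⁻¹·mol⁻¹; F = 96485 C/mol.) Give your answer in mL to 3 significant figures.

Q = It = 0.554 × 5820 = 3224 C
n(e⁻) = Q/F = 3224/96485 = 0.03341 mol
2Cl⁻ → Cl₂ + 2e⁻, so n(Cl₂) = 0.03341 / 2 = 0.01671 mol
V = nRT/P = 0.01671 × 0.0821 × 289 / 0.823 = 0.4817 L
= 482 mL

482 mL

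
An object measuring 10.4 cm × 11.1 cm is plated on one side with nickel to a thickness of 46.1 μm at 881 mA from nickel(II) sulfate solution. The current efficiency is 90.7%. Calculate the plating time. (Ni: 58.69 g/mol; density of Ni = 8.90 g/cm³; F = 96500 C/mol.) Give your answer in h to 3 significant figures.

Plated area = 10.4 × 11.1 = 115.4 cm²
Volume = 115.4 × 46.1×10⁻⁴ cm = 0.5320 cm³
m(Ni) = 0.5320 × 8.90 = 4.735 g
n(Ni) = 4.735 / 58.69 = 0.08068 mol; n(e⁻) = 2 × 0.08068 = 0.1614 mol
Q = 0.1614 × 96500 / 0.907 = 17170 C
t = 17170 / 0.881 = 19490 s = 5.41 h

5.41 h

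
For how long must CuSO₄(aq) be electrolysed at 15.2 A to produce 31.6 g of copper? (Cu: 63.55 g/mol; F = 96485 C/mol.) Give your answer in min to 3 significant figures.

n(Cu) = 31.6 / 63.55 = 0.4972 mol
Cu²⁺ + 2e⁻ → Cu, so n(e⁻) = 2 × 0.4972 = 0.9944 mol
Q = 0.9944 × 96485 = 95940 C
t = Q / I = 95940 / 15.2 = 6312 s = 105 min

105 min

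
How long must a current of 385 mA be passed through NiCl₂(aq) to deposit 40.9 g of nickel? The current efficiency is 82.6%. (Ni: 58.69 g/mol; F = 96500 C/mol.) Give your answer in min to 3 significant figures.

7050 min

n(Ni) = 40.9 / 58.69 = 0.6969 mol
Ni²⁺ + 2e⁻ → Ni, so n(e⁻) = 2 × 0.6969 = 1.394 mol
Q = 1.394 × 96500 / 0.826 = 1.629×10^5 C
t = Q / I = 1.629×10^5 / 0.385 = 4.231×10^5 s = 7050 min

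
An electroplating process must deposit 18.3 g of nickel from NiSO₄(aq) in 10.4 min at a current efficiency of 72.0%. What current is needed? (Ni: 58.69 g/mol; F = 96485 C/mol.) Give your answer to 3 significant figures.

n(Ni) = 18.3 / 58.69 = 0.3118 mol
Ni²⁺ + 2e⁻ → Ni, so n(e⁻) = 2 × 0.3118 = 0.6236 mol
Q = 0.6236 × 96485 / 0.720 = 83570 C
I = Q / t = 83570 / 624 s = 134 A

134 A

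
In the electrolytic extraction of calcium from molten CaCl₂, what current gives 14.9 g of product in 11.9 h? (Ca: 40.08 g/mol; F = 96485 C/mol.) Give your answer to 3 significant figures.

1.67 A

n(Ca) = 14.9 / 40.08 = 0.3718 mol
Ca²⁺ + 2e⁻ → Ca, so n(e⁻) = 2 × 0.3718 = 0.7436 mol
Q = 0.7436 × 96485 = 71750 C
I = Q / t = 71750 / 42840 s = 1.67 A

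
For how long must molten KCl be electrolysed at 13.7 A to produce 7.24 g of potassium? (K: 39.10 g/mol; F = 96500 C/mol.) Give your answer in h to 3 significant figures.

0.362 h

n(K) = 7.24 / 39.10 = 0.1852 mol
K⁺ + e⁻ → K, so n(e⁻) = 0.1852 mol
Q = 0.1852 × 96500 = 17870 C
t = Q / I = 17870 / 13.7 = 1304 s = 0.362 h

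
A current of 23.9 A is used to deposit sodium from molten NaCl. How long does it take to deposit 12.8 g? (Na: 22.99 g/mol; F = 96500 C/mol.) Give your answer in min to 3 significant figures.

n(Na) = 12.8 / 22.99 = 0.5568 mol
Na⁺ + e⁻ → Na, so n(e⁻) = 0.5568 mol
Q = 0.5568 × 96500 = 53730 C
t = Q / I = 53730 / 23.9 = 2248 s = 37.5 min

37.5 min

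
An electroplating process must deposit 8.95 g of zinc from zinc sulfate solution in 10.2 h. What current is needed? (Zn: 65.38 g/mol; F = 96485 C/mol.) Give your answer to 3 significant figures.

n(Zn) = 8.95 / 65.38 = 0.1369 mol
Zn²⁺ + 2e⁻ → Zn, so n(e⁻) = 2 × 0.1369 = 0.2738 mol
Q = 0.2738 × 96485 = 26420 C
I = Q / t = 26420 / 36720 s = 0.719 A

0.719 A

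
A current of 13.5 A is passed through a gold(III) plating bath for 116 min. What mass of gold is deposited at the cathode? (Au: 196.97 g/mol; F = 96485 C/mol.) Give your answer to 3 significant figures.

Charge passed = 13.5 × 6960 = 93960 C
Moles of electrons = 93960 / 96485 = 0.9738 mol
Au³⁺ + 3e⁻ → Au, so n(Au) = 0.9738 / 3 = 0.3246 mol
m = 0.3246 × 196.97 = 63.9 g

63.9 g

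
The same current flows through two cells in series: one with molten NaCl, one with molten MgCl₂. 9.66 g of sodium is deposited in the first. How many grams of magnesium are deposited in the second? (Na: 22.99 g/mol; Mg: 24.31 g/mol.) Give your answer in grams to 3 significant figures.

5.11 g

n(Na) = 9.66 / 22.99 = 0.4202 mol
Na⁺ + e⁻ → Na, so n(e⁻) = 0.4202 mol
Since the cells are in series, n(e⁻) in the Mg cell is also 0.4202 mol.
Mg²⁺ + 2e⁻ → Mg, so n(Mg) = 0.4202 / 2 = 0.2101 mol
m(Mg) = 0.2101 × 24.31 = 5.11 g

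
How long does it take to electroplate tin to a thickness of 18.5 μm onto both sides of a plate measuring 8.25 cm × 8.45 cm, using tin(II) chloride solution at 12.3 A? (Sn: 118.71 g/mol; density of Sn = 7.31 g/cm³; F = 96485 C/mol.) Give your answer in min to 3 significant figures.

4.15 min

Plated area = 2 × 8.25 × 8.45 = 139.4 cm²
Volume = 139.4 × 18.5×10⁻⁴ cm = 0.2579 cm³
m(Sn) = 0.2579 × 7.31 = 1.885 g
n(Sn) = 1.885 / 118.71 = 0.01588 mol; n(e⁻) = 2 × 0.01588 = 0.03176 mol
Q = 0.03176 × 96485 = 3064 C
t = 3064 / 12.3 = 249.1 s = 4.15 min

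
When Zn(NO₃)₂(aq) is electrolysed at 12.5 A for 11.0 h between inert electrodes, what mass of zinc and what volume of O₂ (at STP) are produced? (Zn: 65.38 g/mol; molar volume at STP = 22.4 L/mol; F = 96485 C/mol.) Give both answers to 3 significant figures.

168 g Zn; 28.7 L O₂

Q = 12.5 × 39600 = 4.950×10^5 C; n(e⁻) = 4.950×10^5 / 96485 = 5.130 mol
Cathode: Zn²⁺ + 2e⁻ → Zn → n(Zn) = 5.130/2 = 2.565 mol → 168 g
Anode: 2H₂O → O₂ + 4H⁺ + 4e⁻ → n(O₂) = 5.130/4 = 1.283 mol → 28.7 L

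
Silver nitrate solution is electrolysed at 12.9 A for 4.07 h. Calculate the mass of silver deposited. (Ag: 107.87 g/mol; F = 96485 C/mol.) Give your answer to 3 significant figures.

Q = 12.9 A × 14652 s = 1.890×10^5 C
n(e⁻) = Q/F = 1.890×10^5/96485 = 1.959 mol
Ag⁺ + e⁻ → Ag, so n(Ag) = 1.959 mol
m = 1.959 × 107.87 = 211 g

211 g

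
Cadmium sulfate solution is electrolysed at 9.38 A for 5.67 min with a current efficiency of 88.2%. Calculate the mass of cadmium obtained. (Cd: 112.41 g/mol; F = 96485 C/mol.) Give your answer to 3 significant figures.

Q = 9.38 × 340.2 = 3191 C
n(e⁻) = 3191 / 96485 = 0.03307 mol
Cd²⁺ + 2e⁻ → Cd, so theoretical m(Cd) = 0.01654 × 112.41 = 1.859 g
Actual mass = 88.2% × 1.859 = 1.64 g

1.64 g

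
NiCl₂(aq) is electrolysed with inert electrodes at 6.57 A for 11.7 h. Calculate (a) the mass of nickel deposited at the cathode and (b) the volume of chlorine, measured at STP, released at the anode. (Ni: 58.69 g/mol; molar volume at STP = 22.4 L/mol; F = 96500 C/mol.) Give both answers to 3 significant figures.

84.2 g Ni; 32.1 L Cl₂

Q = 6.57 × 42120 = 2.767×10^5 C; n(e⁻) = 2.767×10^5 / 96500 = 2.867 mol
Cathode: Ni²⁺ + 2e⁻ → Ni → n(Ni) = 2.867/2 = 1.434 mol → 84.2 g
Anode: 2Cl⁻ → Cl₂ + 2e⁻ → n(Cl₂) = 2.867/2 = 1.434 mol → 32.1 L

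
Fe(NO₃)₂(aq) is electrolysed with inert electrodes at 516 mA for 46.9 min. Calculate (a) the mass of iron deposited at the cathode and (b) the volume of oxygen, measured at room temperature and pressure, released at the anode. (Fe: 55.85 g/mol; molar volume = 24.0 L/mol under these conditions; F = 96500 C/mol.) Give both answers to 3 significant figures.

0.420 g Fe; 0.0903 L O₂

Q = 0.516 × 2814 = 1452 C; n(e⁻) = 1452 / 96500 = 0.01505 mol
Cathode: Fe²⁺ + 2e⁻ → Fe → n(Fe) = 0.01505/2 = 0.007525 mol → 0.420 g
Anode: 2H₂O → O₂ + 4H⁺ + 4e⁻ → n(O₂) = 0.01505/4 = 0.003763 mol → 0.0903 L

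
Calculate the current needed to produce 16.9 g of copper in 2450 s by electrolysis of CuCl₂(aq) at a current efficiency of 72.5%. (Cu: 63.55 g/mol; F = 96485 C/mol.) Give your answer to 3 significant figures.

n(Cu) = 16.9 / 63.55 = 0.2659 mol
Cu²⁺ + 2e⁻ → Cu, so n(e⁻) = 2 × 0.2659 = 0.5318 mol
Q = 0.5318 × 96485 / 0.725 = 70770 C
I = Q / t = 70770 / 2450 s = 28.9 A

28.9 A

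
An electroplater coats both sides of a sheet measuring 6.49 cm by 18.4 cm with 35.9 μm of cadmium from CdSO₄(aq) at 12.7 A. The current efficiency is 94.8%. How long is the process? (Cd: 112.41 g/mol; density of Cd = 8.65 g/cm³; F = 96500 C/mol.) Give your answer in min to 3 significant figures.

17.6 min

Plated area = 2 × 6.49 × 18.4 = 238.8 cm²
Volume = 238.8 × 35.9×10⁻⁴ cm = 0.8573 cm³
m(Cd) = 0.8573 × 8.65 = 7.416 g
n(Cd) = 7.416 / 112.41 = 0.06597 mol; n(e⁻) = 2 × 0.06597 = 0.1319 mol
Q = 0.1319 × 96500 / 0.948 = 13430 C
t = 13430 / 12.7 = 1057 s = 17.6 min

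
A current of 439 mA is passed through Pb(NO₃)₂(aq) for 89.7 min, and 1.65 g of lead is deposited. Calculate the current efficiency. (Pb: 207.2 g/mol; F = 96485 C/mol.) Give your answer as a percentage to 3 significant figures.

Q = 0.439 × 5382 = 2363 C
n(e⁻) = 2363 / 96485 = 0.02449 mol
Pb²⁺ + 2e⁻ → Pb, so theoretical n(Pb) = 0.01225 mol → 2.538 g
Efficiency = 1.65 / 2.538 = 0.6501 = 65.0%

65.0%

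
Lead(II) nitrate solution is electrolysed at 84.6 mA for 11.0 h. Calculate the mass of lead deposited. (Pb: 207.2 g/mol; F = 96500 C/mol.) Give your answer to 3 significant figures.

Q = 0.0846 A × 39600 s = 3350 C
n(e⁻) = Q/F = 3350/96500 = 0.03472 mol
Pb²⁺ + 2e⁻ → Pb, so n(Pb) = 0.03472 / 2 = 0.01736 mol
m = 0.01736 × 207.2 = 3.60 g

3.60 g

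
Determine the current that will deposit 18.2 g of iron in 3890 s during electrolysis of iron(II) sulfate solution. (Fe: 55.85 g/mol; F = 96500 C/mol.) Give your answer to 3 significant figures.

16.2 A

n(Fe) = 18.2 / 55.85 = 0.3259 mol
Fe²⁺ + 2e⁻ → Fe, so n(e⁻) = 2 × 0.3259 = 0.6518 mol
Q = 0.6518 × 96500 = 62900 C
I = Q / t = 62900 / 3890 s = 16.2 A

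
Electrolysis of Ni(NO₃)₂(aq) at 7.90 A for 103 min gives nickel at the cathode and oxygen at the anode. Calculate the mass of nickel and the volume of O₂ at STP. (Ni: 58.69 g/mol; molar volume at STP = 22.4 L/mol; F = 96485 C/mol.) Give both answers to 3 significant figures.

Q = 7.90 × 6180 = 48820 C; n(e⁻) = 48820 / 96485 = 0.5060 mol
Cathode: Ni²⁺ + 2e⁻ → Ni → n(Ni) = 0.5060/2 = 0.2530 mol → 14.8 g
Anode: 2H₂O → O₂ + 4H⁺ + 4e⁻ → n(O₂) = 0.5060/4 = 0.1265 mol → 2.83 L

14.8 g Ni; 2.83 L O₂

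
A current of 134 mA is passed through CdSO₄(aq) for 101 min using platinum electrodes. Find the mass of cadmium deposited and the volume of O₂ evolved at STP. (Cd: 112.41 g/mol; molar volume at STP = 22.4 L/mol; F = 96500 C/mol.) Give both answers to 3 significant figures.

Q = 0.134 × 6060 = 812.0 C; n(e⁻) = 812.0 / 96500 = 0.008415 mol
Cathode: Cd²⁺ + 2e⁻ → Cd → n(Cd) = 0.008415/2 = 0.004208 mol → 0.473 g
Anode: 2H₂O → O₂ + 4H⁺ + 4e⁻ → n(O₂) = 0.008415/4 = 0.002104 mol → 0.0471 L

0.473 g Cd; 0.0471 L O₂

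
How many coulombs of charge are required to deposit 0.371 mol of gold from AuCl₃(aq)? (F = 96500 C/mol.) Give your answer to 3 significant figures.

1.07×10^5 C

Au³⁺ + 3e⁻ → Au, so n(e⁻) = 3 × 0.371 = 1.113 mol
Q = 1.113 × 96500 = 1.074×10^5 C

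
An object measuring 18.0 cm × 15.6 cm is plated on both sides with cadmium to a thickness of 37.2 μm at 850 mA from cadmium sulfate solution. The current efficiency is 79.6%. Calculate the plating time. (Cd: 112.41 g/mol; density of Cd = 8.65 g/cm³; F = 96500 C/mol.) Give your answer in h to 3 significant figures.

Plated area = 2 × 18.0 × 15.6 = 561.6 cm²
Volume = 561.6 × 37.2×10⁻⁴ cm = 2.089 cm³
m(Cd) = 2.089 × 8.65 = 18.07 g
n(Cd) = 18.07 / 112.41 = 0.1608 mol; n(e⁻) = 2 × 0.1608 = 0.3216 mol
Q = 0.3216 × 96500 / 0.796 = 38990 C
t = 38990 / 0.850 = 45870 s = 12.7 h

12.7 h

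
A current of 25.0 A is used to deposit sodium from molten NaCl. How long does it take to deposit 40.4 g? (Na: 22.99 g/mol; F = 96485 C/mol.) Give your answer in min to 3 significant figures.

n(Na) = 40.4 / 22.99 = 1.757 mol
Na⁺ + e⁻ → Na, so n(e⁻) = 1.757 mol
Q = 1.757 × 96485 = 1.695×10^5 C
t = Q / I = 1.695×10^5 / 25.0 = 6780 s = 113 min

113 min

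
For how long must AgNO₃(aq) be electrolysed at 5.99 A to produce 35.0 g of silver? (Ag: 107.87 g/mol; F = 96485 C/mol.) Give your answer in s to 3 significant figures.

5230 s

n(Ag) = 35.0 / 107.87 = 0.3245 mol
Ag⁺ + e⁻ → Ag, so n(e⁻) = 0.3245 mol
Q = 0.3245 × 96485 = 31310 C
t = Q / I = 31310 / 5.99 = 5227 s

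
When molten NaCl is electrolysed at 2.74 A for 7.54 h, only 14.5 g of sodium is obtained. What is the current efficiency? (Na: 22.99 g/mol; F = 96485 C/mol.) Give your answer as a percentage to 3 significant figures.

81.8%

Q = 2.74 × 27144 = 74370 C
n(e⁻) = 74370 / 96485 = 0.7708 mol
Na⁺ + e⁻ → Na, so theoretical n(Na) = 0.7708 mol → 17.72 g
Efficiency = 14.5 / 17.72 = 0.8183 = 81.8%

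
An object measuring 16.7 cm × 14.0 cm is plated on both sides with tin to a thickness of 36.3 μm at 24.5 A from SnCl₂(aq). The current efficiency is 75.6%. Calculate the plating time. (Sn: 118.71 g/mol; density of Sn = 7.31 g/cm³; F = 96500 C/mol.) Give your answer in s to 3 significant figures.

Plated area = 2 × 16.7 × 14.0 = 467.6 cm²
Volume = 467.6 × 36.3×10⁻⁴ cm = 1.697 cm³
m(Sn) = 1.697 × 7.31 = 12.41 g
n(Sn) = 12.41 / 118.71 = 0.1045 mol; n(e⁻) = 2 × 0.1045 = 0.2090 mol
Q = 0.2090 × 96500 / 0.756 = 26680 C
t = 26680 / 24.5 = 1089 s

1090 s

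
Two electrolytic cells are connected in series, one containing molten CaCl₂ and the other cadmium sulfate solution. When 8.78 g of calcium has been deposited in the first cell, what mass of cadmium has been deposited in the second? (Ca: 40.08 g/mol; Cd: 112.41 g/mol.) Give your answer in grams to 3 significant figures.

n(Ca) = 8.78 / 40.08 = 0.2191 mol
Ca²⁺ + 2e⁻ → Ca, so n(e⁻) = 2 × 0.2191 = 0.4382 mol
Since the cells are in series, n(e⁻) in the Cd cell is also 0.4382 mol.
Cd²⁺ + 2e⁻ → Cd, so n(Cd) = 0.4382 / 2 = 0.2191 mol
m(Cd) = 0.2191 × 112.41 = 24.6 g

24.6 g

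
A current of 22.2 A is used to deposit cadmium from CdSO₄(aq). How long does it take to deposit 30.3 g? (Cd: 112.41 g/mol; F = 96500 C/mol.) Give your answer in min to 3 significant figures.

39.1 min

n(Cd) = 30.3 / 112.41 = 0.2695 mol
Cd²⁺ + 2e⁻ → Cd, so n(e⁻) = 2 × 0.2695 = 0.5390 mol
Q = 0.5390 × 96500 = 52010 C
t = Q / I = 52010 / 22.2 = 2343 s = 39.1 min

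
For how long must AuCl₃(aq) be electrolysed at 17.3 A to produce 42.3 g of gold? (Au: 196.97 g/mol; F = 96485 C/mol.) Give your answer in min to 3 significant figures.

59.9 min

n(Au) = 42.3 / 196.97 = 0.2148 mol
Au³⁺ + 3e⁻ → Au, so n(e⁻) = 3 × 0.2148 = 0.6444 mol
Q = 0.6444 × 96485 = 62170 C
t = Q / I = 62170 / 17.3 = 3594 s = 59.9 min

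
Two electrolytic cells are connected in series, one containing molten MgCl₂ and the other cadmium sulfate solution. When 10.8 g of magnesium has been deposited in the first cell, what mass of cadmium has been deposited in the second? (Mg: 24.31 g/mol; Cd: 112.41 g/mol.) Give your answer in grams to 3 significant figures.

n(Mg) = 10.8 / 24.31 = 0.4443 mol
Mg²⁺ + 2e⁻ → Mg, so n(e⁻) = 2 × 0.4443 = 0.8886 mol
Since the cells are in series, n(e⁻) in the Cd cell is also 0.8886 mol.
Cd²⁺ + 2e⁻ → Cd, so n(Cd) = 0.8886 / 2 = 0.4443 mol
m(Cd) = 0.4443 × 112.41 = 49.9 g

49.9 g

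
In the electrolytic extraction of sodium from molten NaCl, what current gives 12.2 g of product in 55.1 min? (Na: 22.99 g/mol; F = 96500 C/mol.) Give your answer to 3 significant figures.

n(Na) = 12.2 / 22.99 = 0.5307 mol
Na⁺ + e⁻ → Na, so n(e⁻) = 0.5307 mol
Q = 0.5307 × 96500 = 51210 C
I = Q / t = 51210 / 3306 s = 15.5 A

15.5 A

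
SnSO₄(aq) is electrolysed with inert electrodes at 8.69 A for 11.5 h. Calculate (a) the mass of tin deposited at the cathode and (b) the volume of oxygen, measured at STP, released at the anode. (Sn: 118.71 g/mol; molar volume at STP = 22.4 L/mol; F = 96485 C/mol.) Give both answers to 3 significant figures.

Q = 8.69 × 41400 = 3.598×10^5 C; n(e⁻) = 3.598×10^5 / 96485 = 3.729 mol
Cathode: Sn²⁺ + 2e⁻ → Sn → n(Sn) = 3.729/2 = 1.865 mol → 221 g
Anode: 2H₂O → O₂ + 4H⁺ + 4e⁻ → n(O₂) = 3.729/4 = 0.9323 mol → 20.9 L

221 g Sn; 20.9 L O₂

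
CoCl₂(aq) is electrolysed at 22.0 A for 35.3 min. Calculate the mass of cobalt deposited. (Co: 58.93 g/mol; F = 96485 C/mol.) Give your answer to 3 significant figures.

Q = 22.0 A × 2118 s = 46600 C
n(e⁻) = 46600 / 96485 = 0.4830 mol
Co²⁺ + 2e⁻ → Co, so n(Co) = 0.4830 / 2 = 0.2415 mol
m = 0.2415 × 58.93 = 14.2 g

14.2 g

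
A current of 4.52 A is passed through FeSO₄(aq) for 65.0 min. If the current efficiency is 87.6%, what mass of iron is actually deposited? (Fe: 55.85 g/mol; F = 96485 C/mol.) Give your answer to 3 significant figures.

Q = 4.52 × 3900 = 17630 C
n(e⁻) = 17630 / 96485 = 0.1827 mol
Fe²⁺ + 2e⁻ → Fe, so theoretical m(Fe) = 0.09135 × 55.85 = 5.102 g
Actual mass = 87.6% × 5.102 = 4.47 g

4.47 g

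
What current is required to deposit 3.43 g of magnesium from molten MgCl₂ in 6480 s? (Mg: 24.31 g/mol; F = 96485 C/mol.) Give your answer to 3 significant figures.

n(Mg) = 3.43 / 24.31 = 0.1411 mol
Mg²⁺ + 2e⁻ → Mg, so n(e⁻) = 2 × 0.1411 = 0.2822 mol
Q = 0.2822 × 96485 = 27230 C
I = Q / t = 27230 / 6480 s = 4.20 A

4.20 A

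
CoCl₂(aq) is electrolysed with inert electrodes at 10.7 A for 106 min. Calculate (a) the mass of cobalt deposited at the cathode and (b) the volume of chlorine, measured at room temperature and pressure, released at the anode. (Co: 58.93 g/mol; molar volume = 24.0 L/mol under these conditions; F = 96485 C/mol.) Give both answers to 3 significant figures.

Q = 10.7 × 6360 = 68050 C; n(e⁻) = 68050 / 96485 = 0.7053 mol
Cathode: Co²⁺ + 2e⁻ → Co → n(Co) = 0.7053/2 = 0.3527 mol → 20.8 g
Anode: 2Cl⁻ → Cl₂ + 2e⁻ → n(Cl₂) = 0.7053/2 = 0.3527 mol → 8.46 L

20.8 g Co; 8.46 L Cl₂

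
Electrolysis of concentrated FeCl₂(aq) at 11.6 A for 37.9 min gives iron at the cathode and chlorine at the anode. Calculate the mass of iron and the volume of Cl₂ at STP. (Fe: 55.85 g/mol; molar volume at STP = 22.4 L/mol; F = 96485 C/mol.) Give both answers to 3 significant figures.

7.63 g Fe; 3.06 L Cl₂

Q = 11.6 × 2274 = 26380 C; n(e⁻) = 26380 / 96485 = 0.2734 mol
Cathode: Fe²⁺ + 2e⁻ → Fe → n(Fe) = 0.2734/2 = 0.1367 mol → 7.63 g
Anode: 2Cl⁻ → Cl₂ + 2e⁻ → n(Cl₂) = 0.2734/2 = 0.1367 mol → 3.06 L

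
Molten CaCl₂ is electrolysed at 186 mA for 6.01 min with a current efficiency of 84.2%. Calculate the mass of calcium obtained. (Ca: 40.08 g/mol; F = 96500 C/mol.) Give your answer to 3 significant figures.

Q = 0.186 × 360.6 = 67.07 C
n(e⁻) = 67.07 / 96500 = 6.950×10^-4 mol
Ca²⁺ + 2e⁻ → Ca, so theoretical m(Ca) = 3.475×10^-4 × 40.08 = 0.01393 g
Actual mass = 84.2% × 0.01393 = 0.0117 g

0.0117 g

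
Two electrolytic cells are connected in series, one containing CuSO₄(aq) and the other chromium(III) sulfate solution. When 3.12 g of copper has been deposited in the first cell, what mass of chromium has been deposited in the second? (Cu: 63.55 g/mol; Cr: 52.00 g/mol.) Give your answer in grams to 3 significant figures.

1.70 g

n(Cu) = 3.12 / 63.55 = 0.04910 mol
Cu²⁺ + 2e⁻ → Cu, so n(e⁻) = 2 × 0.04910 = 0.09820 mol
Since the cells are in series, n(e⁻) in the Cr cell is also 0.09820 mol.
Cr³⁺ + 3e⁻ → Cr, so n(Cr) = 0.09820 / 3 = 0.03273 mol
m(Cr) = 0.03273 × 52.00 = 1.70 g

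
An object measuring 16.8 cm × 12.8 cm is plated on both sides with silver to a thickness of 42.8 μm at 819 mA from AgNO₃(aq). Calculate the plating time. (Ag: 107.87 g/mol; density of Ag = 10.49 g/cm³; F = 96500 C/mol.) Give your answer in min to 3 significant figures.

Plated area = 2 × 16.8 × 12.8 = 430.1 cm²
Volume = 430.1 × 42.8×10⁻⁴ cm = 1.841 cm³
m(Ag) = 1.841 × 10.49 = 19.31 g
n(Ag) = 19.31 / 107.87 = 0.1790 mol; n(e⁻) = 0.1790 mol
Q = 0.1790 × 96500 = 17270 C
t = 17270 / 0.819 = 21090 s = 352 min

352 min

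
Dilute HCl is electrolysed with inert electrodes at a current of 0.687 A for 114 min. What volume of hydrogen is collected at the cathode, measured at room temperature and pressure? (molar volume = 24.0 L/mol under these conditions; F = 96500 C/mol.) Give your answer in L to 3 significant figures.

Q = It = 0.687 × 6840 = 4699 C
Moles of electrons = 4699 / 96500 = 0.04869 mol
2H⁺ + 2e⁻ → H₂, so n(H₂) = 0.04869 / 2 = 0.02435 mol
V = 0.02435 × 24.0 = 0.5844 L

0.584 L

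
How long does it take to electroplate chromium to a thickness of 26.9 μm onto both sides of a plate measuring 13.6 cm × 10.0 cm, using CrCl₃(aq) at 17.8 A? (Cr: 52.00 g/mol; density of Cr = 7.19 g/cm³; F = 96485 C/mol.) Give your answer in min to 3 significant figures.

Plated area = 2 × 13.6 × 10.0 = 272.0 cm²
Volume = 272.0 × 26.9×10⁻⁴ cm = 0.7317 cm³
m(Cr) = 0.7317 × 7.19 = 5.261 g
n(Cr) = 5.261 / 52.00 = 0.1012 mol; n(e⁻) = 3 × 0.1012 = 0.3036 mol
Q = 0.3036 × 96485 = 29290 C
t = 29290 / 17.8 = 1646 s = 27.4 min

27.4 min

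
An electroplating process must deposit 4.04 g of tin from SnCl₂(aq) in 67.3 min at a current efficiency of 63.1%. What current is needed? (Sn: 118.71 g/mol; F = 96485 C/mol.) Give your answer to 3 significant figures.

n(Sn) = 4.04 / 118.71 = 0.03403 mol
Sn²⁺ + 2e⁻ → Sn, so n(e⁻) = 2 × 0.03403 = 0.06806 mol
Q = 0.06806 × 96485 / 0.631 = 10410 C
I = Q / t = 10410 / 4038 s = 2.58 A

2.58 A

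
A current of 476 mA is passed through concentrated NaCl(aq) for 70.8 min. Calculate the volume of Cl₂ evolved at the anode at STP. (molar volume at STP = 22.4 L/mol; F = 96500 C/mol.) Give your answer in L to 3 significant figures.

0.235 L

Q = 0.476 A × 4248 s = 2022 C
n(e⁻) = Q/F = 2022/96500 = 0.02095 mol
2Cl⁻ → Cl₂ + 2e⁻, so n(Cl₂) = 0.02095 / 2 = 0.01048 mol
V = 0.01048 × 22.4 = 0.2348 L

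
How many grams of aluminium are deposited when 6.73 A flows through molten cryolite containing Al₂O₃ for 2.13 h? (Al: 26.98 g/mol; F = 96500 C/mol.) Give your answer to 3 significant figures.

4.81 g

Charge passed = 6.73 × 7668 = 51610 C
Moles of electrons = 51610 / 96500 = 0.5348 mol
Al³⁺ + 3e⁻ → Al, so n(Al) = 0.5348 / 3 = 0.1783 mol
m = 0.1783 × 26.98 = 4.81 g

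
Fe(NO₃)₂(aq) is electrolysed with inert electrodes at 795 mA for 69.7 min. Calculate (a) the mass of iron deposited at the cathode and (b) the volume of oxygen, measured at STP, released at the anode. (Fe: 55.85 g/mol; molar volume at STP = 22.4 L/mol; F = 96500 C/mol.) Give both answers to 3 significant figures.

Q = 0.795 × 4182 = 3325 C; n(e⁻) = 3325 / 96500 = 0.03446 mol
Cathode: Fe²⁺ + 2e⁻ → Fe → n(Fe) = 0.03446/2 = 0.01723 mol → 0.962 g
Anode: 2H₂O → O₂ + 4H⁺ + 4e⁻ → n(O₂) = 0.03446/4 = 0.008615 mol → 0.193 L

0.962 g Fe; 0.193 L O₂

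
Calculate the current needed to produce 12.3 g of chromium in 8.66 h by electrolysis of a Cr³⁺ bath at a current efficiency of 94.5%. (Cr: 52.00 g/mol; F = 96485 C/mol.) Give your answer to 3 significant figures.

n(Cr) = 12.3 / 52.00 = 0.2365 mol
Cr³⁺ + 3e⁻ → Cr, so n(e⁻) = 3 × 0.2365 = 0.7095 mol
Q = 0.7095 × 96485 / 0.945 = 72440 C
I = Q / t = 72440 / 31176 s = 2.32 A

2.32 A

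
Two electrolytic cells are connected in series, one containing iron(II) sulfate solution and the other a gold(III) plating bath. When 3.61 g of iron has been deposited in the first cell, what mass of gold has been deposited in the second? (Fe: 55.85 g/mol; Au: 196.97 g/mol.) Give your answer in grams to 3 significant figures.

n(Fe) = 3.61 / 55.85 = 0.06464 mol
Fe²⁺ + 2e⁻ → Fe, so n(e⁻) = 2 × 0.06464 = 0.1293 mol
In series, the same 0.1293 mol of electrons flows through the second cell.
Au³⁺ + 3e⁻ → Au, so n(Au) = 0.1293 / 3 = 0.04310 mol
m(Au) = 0.04310 × 196.97 = 8.49 g

8.49 g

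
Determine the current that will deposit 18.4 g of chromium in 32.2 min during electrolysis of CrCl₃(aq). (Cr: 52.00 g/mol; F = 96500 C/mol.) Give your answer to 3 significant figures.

53.0 A

n(Cr) = 18.4 / 52.00 = 0.3538 mol
Cr³⁺ + 3e⁻ → Cr, so n(e⁻) = 3 × 0.3538 = 1.061 mol
Q = 1.061 × 96500 = 1.024×10^5 C
I = Q / t = 1.024×10^5 / 1932 s = 53.0 A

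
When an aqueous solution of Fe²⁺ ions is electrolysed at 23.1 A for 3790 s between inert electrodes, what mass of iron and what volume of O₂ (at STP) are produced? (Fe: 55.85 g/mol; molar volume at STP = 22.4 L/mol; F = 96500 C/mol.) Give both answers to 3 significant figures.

Q = 23.1 × 3790 = 87550 C; n(e⁻) = 87550 / 96500 = 0.9073 mol
Cathode: Fe²⁺ + 2e⁻ → Fe → n(Fe) = 0.9073/2 = 0.4537 mol → 25.3 g
Anode: 2H₂O → O₂ + 4H⁺ + 4e⁻ → n(O₂) = 0.9073/4 = 0.2268 mol → 5.08 L

25.3 g Fe; 5.08 L O₂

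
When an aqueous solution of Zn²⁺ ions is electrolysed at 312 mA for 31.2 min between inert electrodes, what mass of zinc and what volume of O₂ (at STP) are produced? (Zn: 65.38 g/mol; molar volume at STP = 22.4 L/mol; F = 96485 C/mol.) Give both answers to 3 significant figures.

Q = 0.312 × 1872 = 584.1 C; n(e⁻) = 584.1 / 96485 = 0.006054 mol
Cathode: Zn²⁺ + 2e⁻ → Zn → n(Zn) = 0.006054/2 = 0.003027 mol → 0.198 g
Anode: 2H₂O → O₂ + 4H⁺ + 4e⁻ → n(O₂) = 0.006054/4 = 0.001514 mol → 0.0339 L

0.198 g Zn; 0.0339 L O₂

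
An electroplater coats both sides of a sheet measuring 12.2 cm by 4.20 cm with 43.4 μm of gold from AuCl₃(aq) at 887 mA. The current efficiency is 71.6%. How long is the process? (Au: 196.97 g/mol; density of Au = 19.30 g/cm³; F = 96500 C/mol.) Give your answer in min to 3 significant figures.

Plated area = 2 × 12.2 × 4.20 = 102.5 cm²
Volume = 102.5 × 43.4×10⁻⁴ cm = 0.4449 cm³
m(Au) = 0.4449 × 19.30 = 8.587 g
n(Au) = 8.587 / 196.97 = 0.04360 mol; n(e⁻) = 3 × 0.04360 = 0.1308 mol
Q = 0.1308 × 96500 / 0.716 = 17630 C
t = 17630 / 0.887 = 19880 s = 331 min

331 min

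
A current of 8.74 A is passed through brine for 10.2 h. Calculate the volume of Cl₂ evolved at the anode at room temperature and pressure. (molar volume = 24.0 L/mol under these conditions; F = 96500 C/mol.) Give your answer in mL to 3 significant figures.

39900 mL

Charge passed = 8.74 × 36720 = 3.209×10^5 C
Moles of electrons = 3.209×10^5 / 96500 = 3.325 mol
2Cl⁻ → Cl₂ + 2e⁻, so n(Cl₂) = 3.325 / 2 = 1.663 mol
V = 1.663 × 24.0 = 39.91 L
= 39900 mL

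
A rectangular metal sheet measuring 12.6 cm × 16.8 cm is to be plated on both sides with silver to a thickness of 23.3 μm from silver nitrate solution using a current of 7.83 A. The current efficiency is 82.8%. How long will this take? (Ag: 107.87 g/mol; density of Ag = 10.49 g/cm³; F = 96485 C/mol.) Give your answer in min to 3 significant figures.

Plated area = 2 × 12.6 × 16.8 = 423.4 cm²
Volume = 423.4 × 23.3×10⁻⁴ cm = 0.9865 cm³
m(Ag) = 0.9865 × 10.49 = 10.35 g
n(Ag) = 10.35 / 107.87 = 0.09595 mol; n(e⁻) = 0.09595 mol
Q = 0.09595 × 96485 / 0.828 = 11180 C
t = 11180 / 7.83 = 1428 s = 23.8 min

23.8 min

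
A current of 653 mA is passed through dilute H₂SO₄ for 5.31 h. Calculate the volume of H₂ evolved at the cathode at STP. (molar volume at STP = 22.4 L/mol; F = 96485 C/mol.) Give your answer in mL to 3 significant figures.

Q = It = 0.653 × 19116 = 12480 C
n(e⁻) = Q/F = 12480/96485 = 0.1293 mol
2H⁺ + 2e⁻ → H₂, so n(H₂) = 0.1293 / 2 = 0.06465 mol
V = 0.06465 × 22.4 = 1.448 L
= 1450 mL

1450 mL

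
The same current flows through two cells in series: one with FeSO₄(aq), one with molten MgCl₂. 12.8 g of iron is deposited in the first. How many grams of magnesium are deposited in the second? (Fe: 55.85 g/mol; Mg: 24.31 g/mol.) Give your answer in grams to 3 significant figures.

5.57 g

n(Fe) = 12.8 / 55.85 = 0.2292 mol
Fe²⁺ + 2e⁻ → Fe, so n(e⁻) = 2 × 0.2292 = 0.4584 mol
The cells are in series, so the same charge (and hence the same n(e⁻) = 0.4584 mol) passes through both.
Mg²⁺ + 2e⁻ → Mg, so n(Mg) = 0.4584 / 2 = 0.2292 mol
m(Mg) = 0.2292 × 24.31 = 5.57 g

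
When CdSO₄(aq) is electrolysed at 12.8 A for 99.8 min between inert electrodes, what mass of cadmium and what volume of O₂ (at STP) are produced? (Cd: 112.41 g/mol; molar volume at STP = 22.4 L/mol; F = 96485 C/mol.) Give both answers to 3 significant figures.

Q = 12.8 × 5988 = 76650 C; n(e⁻) = 76650 / 96485 = 0.7944 mol
Cathode: Cd²⁺ + 2e⁻ → Cd → n(Cd) = 0.7944/2 = 0.3972 mol → 44.6 g
Anode: 2H₂O → O₂ + 4H⁺ + 4e⁻ → n(O₂) = 0.7944/4 = 0.1986 mol → 4.45 L

44.6 g Cd; 4.45 L O₂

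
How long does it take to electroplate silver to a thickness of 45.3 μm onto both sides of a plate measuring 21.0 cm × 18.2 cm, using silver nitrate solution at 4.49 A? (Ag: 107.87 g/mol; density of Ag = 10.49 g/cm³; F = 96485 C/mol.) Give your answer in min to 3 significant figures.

Plated area = 2 × 21.0 × 18.2 = 764.4 cm²
Volume = 764.4 × 45.3×10⁻⁴ cm = 3.463 cm³
m(Ag) = 3.463 × 10.49 = 36.33 g
n(Ag) = 36.33 / 107.87 = 0.3368 mol; n(e⁻) = 0.3368 mol
Q = 0.3368 × 96485 = 32500 C
t = 32500 / 4.49 = 7238 s = 121 min

121 min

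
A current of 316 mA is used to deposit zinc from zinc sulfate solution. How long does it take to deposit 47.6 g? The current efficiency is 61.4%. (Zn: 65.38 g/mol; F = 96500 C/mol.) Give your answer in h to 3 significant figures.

n(Zn) = 47.6 / 65.38 = 0.7281 mol
Zn²⁺ + 2e⁻ → Zn, so n(e⁻) = 2 × 0.7281 = 1.456 mol
Q = 1.456 × 96500 / 0.614 = 2.288×10^5 C
t = Q / I = 2.288×10^5 / 0.316 = 7.241×10^5 s = 201 h

201 h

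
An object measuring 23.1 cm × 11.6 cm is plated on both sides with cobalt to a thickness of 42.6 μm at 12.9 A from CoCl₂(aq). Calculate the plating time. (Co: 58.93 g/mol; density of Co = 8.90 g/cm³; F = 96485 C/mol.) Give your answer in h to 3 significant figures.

1.43 h

Plated area = 2 × 23.1 × 11.6 = 535.9 cm²
Volume = 535.9 × 42.6×10⁻⁴ cm = 2.283 cm³
m(Co) = 2.283 × 8.90 = 20.32 g
n(Co) = 20.32 / 58.93 = 0.3448 mol; n(e⁻) = 2 × 0.3448 = 0.6896 mol
Q = 0.6896 × 96485 = 66540 C
t = 66540 / 12.9 = 5158 s = 1.43 h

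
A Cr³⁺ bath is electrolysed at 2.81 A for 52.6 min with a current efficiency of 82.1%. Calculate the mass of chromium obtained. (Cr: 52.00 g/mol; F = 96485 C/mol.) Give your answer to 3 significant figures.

Q = 2.81 × 3156 = 8868 C
n(e⁻) = 8868 / 96485 = 0.09191 mol
Cr³⁺ + 3e⁻ → Cr, so theoretical m(Cr) = 0.03064 × 52.00 = 1.593 g
Actual mass = 82.1% × 1.593 = 1.31 g

1.31 g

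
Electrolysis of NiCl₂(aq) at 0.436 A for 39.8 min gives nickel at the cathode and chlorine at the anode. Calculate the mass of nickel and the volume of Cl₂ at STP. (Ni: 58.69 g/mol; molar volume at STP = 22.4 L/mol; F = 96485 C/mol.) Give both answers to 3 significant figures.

Q = 0.436 × 2388 = 1041 C; n(e⁻) = 1041 / 96485 = 0.01079 mol
Cathode: Ni²⁺ + 2e⁻ → Ni → n(Ni) = 0.01079/2 = 0.005395 mol → 0.317 g
Anode: 2Cl⁻ → Cl₂ + 2e⁻ → n(Cl₂) = 0.01079/2 = 0.005395 mol → 0.121 L

0.317 g Ni; 0.121 L Cl₂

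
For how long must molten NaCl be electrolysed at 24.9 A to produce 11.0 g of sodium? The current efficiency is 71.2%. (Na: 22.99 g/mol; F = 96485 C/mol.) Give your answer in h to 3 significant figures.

n(Na) = 11.0 / 22.99 = 0.4785 mol
Na⁺ + e⁻ → Na, so n(e⁻) = 0.4785 mol
Q = 0.4785 × 96485 / 0.712 = 64840 C
t = Q / I = 64840 / 24.9 = 2604 s = 0.723 h

0.723 h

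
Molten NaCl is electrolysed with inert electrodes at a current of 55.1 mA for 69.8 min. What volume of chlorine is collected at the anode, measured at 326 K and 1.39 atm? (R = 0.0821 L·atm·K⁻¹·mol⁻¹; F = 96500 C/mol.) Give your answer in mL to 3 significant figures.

Charge passed = 0.0551 × 4188 = 230.8 C
n(e⁻) = Q/F = 230.8/96500 = 0.002392 mol
2Cl⁻ → Cl₂ + 2e⁻, so n(Cl₂) = 0.002392 / 2 = 0.001196 mol
V = nRT/P = 0.001196 × 0.0821 × 326 / 1.39 = 0.02303 L
= 23.0 mL

23.0 mL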